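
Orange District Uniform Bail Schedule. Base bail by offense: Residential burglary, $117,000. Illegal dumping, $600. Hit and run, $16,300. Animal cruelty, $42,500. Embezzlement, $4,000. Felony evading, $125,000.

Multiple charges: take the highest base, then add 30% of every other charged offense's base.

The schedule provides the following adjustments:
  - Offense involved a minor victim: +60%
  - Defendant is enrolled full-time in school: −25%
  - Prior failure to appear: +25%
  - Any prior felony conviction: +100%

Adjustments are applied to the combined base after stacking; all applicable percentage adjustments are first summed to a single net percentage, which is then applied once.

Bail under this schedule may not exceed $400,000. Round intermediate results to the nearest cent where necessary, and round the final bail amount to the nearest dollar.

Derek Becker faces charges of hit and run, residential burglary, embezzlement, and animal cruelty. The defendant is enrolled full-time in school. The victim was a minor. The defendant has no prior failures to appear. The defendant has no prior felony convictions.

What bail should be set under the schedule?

$183,384

Base amounts from the schedule: hit and run $16,300; residential burglary $117,000; embezzlement $4,000; animal cruelty $42,500.
Stacking rule: highest base plus 30% of each additional charge. Highest is residential burglary at $117,000. Additional: $16,300 × 30% = $4,890; $4,000 × 30% = $1,200; $42,500 × 30% = $12,750. Combined base = $117,000 + $18,840 = $135,840.
Net percentage adjustment: +60% −25% = +35%. $135,840 × 1.35 = $183,384.
$183,384 is within the $400,000 maximum.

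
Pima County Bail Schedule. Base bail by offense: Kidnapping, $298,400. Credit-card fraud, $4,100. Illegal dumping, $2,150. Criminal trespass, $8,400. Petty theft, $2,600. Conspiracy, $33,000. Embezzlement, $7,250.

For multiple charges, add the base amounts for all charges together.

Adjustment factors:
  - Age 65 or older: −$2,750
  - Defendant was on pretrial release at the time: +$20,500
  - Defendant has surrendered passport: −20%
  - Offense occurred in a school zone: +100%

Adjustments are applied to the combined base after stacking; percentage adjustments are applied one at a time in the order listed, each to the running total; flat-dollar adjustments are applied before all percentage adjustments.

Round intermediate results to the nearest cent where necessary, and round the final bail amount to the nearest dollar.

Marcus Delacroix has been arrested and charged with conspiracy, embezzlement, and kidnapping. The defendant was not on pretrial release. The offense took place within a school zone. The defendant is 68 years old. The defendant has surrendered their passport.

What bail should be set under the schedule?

Base amounts from the schedule: conspiracy $33,000; embezzlement $7,250; kidnapping $298,400.
Stacking rule: sum of all bases. $33,000 + $7,250 + $298,400 = $338,650.
Age 65 or older (−$2,750 flat): $338,650 − $2,750 = $335,900.
Defendant has surrendered passport (−20%): $335,900 × 0.8 = $268,720.
Offense occurred in a school zone (+100%): $268,720 × 2 = $537,440.

$537,440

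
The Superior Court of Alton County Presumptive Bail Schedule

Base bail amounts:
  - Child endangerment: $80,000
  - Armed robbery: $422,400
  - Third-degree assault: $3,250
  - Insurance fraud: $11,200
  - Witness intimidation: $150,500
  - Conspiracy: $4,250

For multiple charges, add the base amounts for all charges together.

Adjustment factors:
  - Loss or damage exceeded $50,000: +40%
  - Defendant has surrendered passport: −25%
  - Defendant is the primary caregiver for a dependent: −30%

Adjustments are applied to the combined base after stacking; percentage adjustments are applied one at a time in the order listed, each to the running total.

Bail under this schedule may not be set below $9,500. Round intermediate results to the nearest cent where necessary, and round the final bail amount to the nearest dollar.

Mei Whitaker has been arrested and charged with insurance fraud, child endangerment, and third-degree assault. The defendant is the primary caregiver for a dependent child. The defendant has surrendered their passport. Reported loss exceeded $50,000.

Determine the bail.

Base amounts from the schedule: insurance fraud $11,200; child endangerment $80,000; third-degree assault $3,250.
Stacking rule: sum of all bases. $11,200 + $80,000 + $3,250 = $94,450.
Loss or damage exceeded $50,000 (+40%): $94,450 × 1.4 = $132,230.
Defendant has surrendered passport (−25%): $132,230 × 0.75 = $99,172.50.
Defendant is the primary caregiver for a dependent (−30%): $99,172.50 × 0.7 = $69,420.75.
$69,420.75 is at or above the $9,500 minimum.
Rounded to the nearest dollar: $69,421.

$69,421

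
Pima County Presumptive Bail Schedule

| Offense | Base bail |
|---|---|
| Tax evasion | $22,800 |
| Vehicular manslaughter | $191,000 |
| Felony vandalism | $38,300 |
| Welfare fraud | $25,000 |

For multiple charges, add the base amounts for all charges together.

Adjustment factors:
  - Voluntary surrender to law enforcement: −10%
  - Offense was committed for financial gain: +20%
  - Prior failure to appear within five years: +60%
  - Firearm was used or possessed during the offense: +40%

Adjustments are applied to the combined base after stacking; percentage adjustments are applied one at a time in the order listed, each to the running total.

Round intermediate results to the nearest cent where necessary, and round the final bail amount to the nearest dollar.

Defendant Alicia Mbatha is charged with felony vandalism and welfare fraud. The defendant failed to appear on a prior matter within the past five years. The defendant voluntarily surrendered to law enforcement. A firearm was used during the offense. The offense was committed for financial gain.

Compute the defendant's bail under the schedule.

Base amounts from the schedule: felony vandalism $38,300; welfare fraud $25,000.
Stacking rule: sum of all bases. $38,300 + $25,000 = $63,300.
Voluntary surrender to law enforcement (−10%): $63,300 × 0.9 = $56,970.
Offense was committed for financial gain (+20%): $56,970 × 1.2 = $68,364.
Prior failure to appear within five years (+60%): $68,364 × 1.6 = $109,382.40.
Firearm was used or possessed during the offense (+40%): $109,382.40 × 1.4 = $153,135.36.
Rounded to the nearest dollar: $153,135.

$153,135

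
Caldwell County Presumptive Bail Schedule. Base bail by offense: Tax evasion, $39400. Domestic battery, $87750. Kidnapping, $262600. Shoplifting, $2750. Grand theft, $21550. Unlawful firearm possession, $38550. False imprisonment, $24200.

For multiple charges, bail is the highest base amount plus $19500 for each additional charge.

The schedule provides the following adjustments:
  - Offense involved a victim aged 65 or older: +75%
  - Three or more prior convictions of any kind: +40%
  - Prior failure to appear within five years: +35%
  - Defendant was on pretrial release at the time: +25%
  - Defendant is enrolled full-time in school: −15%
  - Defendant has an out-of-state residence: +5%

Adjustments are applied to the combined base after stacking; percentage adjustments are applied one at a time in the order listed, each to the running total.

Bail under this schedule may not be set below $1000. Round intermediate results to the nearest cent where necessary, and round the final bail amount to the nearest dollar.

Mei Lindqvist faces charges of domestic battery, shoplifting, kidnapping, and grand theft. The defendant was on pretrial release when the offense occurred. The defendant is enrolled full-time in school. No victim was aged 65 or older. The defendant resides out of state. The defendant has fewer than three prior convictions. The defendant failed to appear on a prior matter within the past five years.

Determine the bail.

$483607

Base amounts from the schedule: domestic battery $87750; shoplifting $2750; kidnapping $262600; grand theft $21550.
Stacking rule: highest base plus $19500 per additional charge. Highest is kidnapping at $262600; 3 additional charges → +$58500. Combined base = $321100.
Prior failure to appear within five years (+35%): $321100 × 1.35 = $433485.
Defendant was on pretrial release at the time (+25%): $433485 × 1.25 = $541856.25.
Defendant is enrolled full-time in school (−15%): $541856.25 × 0.85 = $460577.81.
Defendant has an out-of-state residence (+5%): $460577.81 × 1.05 = $483606.70.
$483606.70 is at or above the $1000 minimum.
Rounded to the nearest dollar: $483607.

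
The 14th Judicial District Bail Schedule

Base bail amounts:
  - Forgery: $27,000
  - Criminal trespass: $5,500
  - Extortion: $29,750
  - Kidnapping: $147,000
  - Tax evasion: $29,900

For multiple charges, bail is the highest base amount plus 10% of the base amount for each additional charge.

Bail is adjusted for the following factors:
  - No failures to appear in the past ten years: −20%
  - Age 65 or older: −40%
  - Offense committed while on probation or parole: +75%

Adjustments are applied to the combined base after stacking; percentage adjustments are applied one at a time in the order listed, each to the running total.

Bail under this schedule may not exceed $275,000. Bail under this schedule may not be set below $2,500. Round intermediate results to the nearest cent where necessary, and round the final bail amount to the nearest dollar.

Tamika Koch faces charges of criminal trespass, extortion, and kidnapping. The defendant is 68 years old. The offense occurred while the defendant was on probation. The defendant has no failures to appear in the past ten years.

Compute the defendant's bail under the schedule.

Base amounts from the schedule: criminal trespass $5,500; extortion $29,750; kidnapping $147,000.
Stacking rule: highest base plus 10% of each additional charge. Highest is kidnapping at $147,000. Additional: $5,500 × 10% = $550; $29,750 × 10% = $2,975. Combined base = $147,000 + $3,525 = $150,525.
No failures to appear in the past ten years (−20%): $150,525 × 0.8 = $120,420.
Age 65 or older (−40%): $120,420 × 0.6 = $72,252.
Offense committed while on probation or parole (+75%): $72,252 × 1.75 = $126,441.
$126,441 is within the $275,000 maximum.
$126,441 is at or above the $2,500 minimum.

$126,441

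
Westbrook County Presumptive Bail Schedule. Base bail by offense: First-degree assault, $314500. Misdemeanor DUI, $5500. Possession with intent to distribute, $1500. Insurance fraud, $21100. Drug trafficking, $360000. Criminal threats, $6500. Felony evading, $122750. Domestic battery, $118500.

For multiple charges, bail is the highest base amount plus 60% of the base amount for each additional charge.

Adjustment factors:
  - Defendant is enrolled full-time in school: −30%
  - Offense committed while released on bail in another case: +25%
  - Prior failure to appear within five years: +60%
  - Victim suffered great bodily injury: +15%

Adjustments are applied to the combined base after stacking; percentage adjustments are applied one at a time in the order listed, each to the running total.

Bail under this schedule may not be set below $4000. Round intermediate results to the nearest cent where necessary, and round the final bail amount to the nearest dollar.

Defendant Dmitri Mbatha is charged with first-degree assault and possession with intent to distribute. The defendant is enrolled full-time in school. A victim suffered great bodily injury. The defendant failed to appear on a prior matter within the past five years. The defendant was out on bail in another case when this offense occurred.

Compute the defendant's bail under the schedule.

$507794

Base amounts from the schedule: first-degree assault $314500; possession with intent to distribute $1500.
Stacking rule: highest base plus 60% of each additional charge. Highest is first-degree assault at $314500. Additional: $1500 × 60% = $900. Combined base = $314500 + $900 = $315400.
Defendant is enrolled full-time in school (−30%): $315400 × 0.7 = $220780.
Offense committed while released on bail in another case (+25%): $220780 × 1.25 = $275975.
Prior failure to appear within five years (+60%): $275975 × 1.6 = $441560.
Victim suffered great bodily injury (+15%): $441560 × 1.15 = $507794.
$507794 is at or above the $4000 minimum.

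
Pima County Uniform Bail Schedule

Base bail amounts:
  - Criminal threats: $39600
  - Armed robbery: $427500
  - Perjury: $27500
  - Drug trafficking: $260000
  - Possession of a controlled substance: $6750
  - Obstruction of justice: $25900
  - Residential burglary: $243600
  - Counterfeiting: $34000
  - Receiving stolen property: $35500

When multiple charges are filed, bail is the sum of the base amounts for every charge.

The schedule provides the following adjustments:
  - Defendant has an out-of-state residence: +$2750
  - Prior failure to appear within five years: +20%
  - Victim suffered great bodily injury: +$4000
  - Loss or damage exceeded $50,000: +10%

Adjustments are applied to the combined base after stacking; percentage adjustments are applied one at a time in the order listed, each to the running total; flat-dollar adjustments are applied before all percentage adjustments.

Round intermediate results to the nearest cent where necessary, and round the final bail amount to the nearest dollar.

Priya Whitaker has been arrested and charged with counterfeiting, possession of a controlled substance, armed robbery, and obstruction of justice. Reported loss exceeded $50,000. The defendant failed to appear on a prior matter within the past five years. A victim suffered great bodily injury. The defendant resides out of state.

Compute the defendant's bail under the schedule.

$661188

Base amounts from the schedule: counterfeiting $34000; possession of a controlled substance $6750; armed robbery $427500; obstruction of justice $25900.
Stacking rule: sum of all bases. $34000 + $6750 + $427500 + $25900 = $494150.
Defendant has an out-of-state residence (+$2750 flat): $494150 + $2750 = $496900.
Victim suffered great bodily injury (+$4000 flat): $496900 + $4000 = $500900.
Prior failure to appear within five years (+20%): $500900 × 1.2 = $601080.
Loss or damage exceeded $50,000 (+10%): $601080 × 1.1 = $661188.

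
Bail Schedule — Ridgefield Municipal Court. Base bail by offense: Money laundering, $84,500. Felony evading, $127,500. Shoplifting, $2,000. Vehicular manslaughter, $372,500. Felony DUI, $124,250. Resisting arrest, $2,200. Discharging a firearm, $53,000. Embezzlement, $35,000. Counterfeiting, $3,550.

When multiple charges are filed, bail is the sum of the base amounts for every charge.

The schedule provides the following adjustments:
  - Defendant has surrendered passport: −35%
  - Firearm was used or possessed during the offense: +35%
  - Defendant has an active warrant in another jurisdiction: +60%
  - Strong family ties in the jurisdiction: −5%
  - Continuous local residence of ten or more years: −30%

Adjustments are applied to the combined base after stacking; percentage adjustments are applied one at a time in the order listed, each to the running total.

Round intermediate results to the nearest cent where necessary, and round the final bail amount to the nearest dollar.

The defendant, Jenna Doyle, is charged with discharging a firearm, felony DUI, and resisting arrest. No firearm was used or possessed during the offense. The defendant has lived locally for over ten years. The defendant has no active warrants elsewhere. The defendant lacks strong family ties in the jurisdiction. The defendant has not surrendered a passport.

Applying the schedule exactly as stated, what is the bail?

$125,615

Base amounts from the schedule: discharging a firearm $53,000; felony DUI $124,250; resisting arrest $2,200.
Stacking rule: sum of all bases. $53,000 + $124,250 + $2,200 = $179,450.
Continuous local residence of ten or more years (−30%): $179,450 × 0.7 = $125,615.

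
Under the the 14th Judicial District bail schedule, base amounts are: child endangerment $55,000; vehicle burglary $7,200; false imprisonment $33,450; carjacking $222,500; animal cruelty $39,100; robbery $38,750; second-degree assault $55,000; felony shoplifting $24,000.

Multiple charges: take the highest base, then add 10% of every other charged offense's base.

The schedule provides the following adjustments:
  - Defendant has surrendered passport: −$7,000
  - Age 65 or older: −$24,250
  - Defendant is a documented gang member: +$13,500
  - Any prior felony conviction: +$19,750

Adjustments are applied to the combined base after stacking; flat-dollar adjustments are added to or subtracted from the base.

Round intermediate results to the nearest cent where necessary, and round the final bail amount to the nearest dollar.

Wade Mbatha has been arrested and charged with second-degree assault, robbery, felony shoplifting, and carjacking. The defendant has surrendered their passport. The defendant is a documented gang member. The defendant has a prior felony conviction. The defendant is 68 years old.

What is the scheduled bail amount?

Base amounts from the schedule: second-degree assault $55,000; robbery $38,750; felony shoplifting $24,000; carjacking $222,500.
Stacking rule: highest base plus 10% of each additional charge. Highest is carjacking at $222,500. Additional: $55,000 × 10% = $5,500; $38,750 × 10% = $3,875; $24,000 × 10% = $2,400. Combined base = $222,500 + $11,775 = $234,275.
Defendant has surrendered passport (−$7,000 flat): $234,275 − $7,000 = $227,275.
Age 65 or older (−$24,250 flat): $227,275 − $24,250 = $203,025.
Defendant is a documented gang member (+$13,500 flat): $203,025 + $13,500 = $216,525.
Any prior felony conviction (+$19,750 flat): $216,525 + $19,750 = $236,275.

$236,275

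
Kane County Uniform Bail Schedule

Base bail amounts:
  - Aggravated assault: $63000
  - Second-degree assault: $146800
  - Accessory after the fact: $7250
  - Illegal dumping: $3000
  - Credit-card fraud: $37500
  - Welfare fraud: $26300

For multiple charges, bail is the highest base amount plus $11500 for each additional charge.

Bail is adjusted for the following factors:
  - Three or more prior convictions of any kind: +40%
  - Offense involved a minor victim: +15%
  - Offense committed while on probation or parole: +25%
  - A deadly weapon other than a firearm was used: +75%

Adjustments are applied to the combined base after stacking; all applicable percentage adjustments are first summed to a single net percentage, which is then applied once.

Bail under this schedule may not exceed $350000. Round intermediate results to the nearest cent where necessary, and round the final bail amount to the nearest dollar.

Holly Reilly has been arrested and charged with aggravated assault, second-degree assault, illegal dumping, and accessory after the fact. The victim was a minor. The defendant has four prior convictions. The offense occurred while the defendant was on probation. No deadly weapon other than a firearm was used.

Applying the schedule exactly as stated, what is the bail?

Base amounts from the schedule: aggravated assault $63000; second-degree assault $146800; illegal dumping $3000; accessory after the fact $7250.
Stacking rule: highest base plus $11500 per additional charge. Highest is second-degree assault at $146800; 3 additional charges → +$34500. Combined base = $181300.
Net percentage adjustment: +40% +15% +25% = +80%. $181300 × 1.8 = $326340.
$326340 is within the $350000 maximum.

$326340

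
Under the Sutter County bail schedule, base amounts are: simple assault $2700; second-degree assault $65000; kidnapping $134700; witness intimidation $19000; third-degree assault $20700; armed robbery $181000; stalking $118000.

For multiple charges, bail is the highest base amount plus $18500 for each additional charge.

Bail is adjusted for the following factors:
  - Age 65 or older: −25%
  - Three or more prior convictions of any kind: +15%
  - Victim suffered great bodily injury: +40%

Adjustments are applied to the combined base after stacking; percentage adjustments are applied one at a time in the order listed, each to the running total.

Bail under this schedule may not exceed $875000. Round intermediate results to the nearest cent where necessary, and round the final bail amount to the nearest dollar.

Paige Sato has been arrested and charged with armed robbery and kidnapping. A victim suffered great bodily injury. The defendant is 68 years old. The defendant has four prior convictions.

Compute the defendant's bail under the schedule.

$240896

Base amounts from the schedule: armed robbery $181000; kidnapping $134700.
Stacking rule: highest base plus $18500 per additional charge. Highest is armed robbery at $181000; 1 additional charge → +$18500. Combined base = $199500.
Age 65 or older (−25%): $199500 × 0.75 = $149625.
Three or more prior convictions of any kind (+15%): $149625 × 1.15 = $172068.75.
Victim suffered great bodily injury (+40%): $172068.75 × 1.4 = $240896.25.
$240896.25 is within the $875000 maximum.
Rounded to the nearest dollar: $240896.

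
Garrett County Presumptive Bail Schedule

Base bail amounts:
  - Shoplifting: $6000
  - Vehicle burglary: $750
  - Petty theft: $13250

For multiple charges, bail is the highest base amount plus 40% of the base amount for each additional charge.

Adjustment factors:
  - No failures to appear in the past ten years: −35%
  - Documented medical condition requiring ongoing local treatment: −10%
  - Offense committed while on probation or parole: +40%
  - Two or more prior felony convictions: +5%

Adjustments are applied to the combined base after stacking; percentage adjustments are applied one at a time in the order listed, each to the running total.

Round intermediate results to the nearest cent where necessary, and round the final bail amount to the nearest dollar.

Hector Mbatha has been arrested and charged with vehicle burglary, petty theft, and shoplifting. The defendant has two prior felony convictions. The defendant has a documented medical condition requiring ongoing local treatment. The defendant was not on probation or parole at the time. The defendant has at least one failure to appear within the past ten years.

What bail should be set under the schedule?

$15073

Base amounts from the schedule: vehicle burglary $750; petty theft $13250; shoplifting $6000.
Stacking rule: highest base plus 40% of each additional charge. Highest is petty theft at $13250. Additional: $750 × 40% = $300; $6000 × 40% = $2400. Combined base = $13250 + $2700 = $15950.
Documented medical condition requiring ongoing local treatment (−10%): $15950 × 0.9 = $14355.
Two or more prior felony convictions (+5%): $14355 × 1.05 = $15072.75.
Rounded to the nearest dollar: $15073.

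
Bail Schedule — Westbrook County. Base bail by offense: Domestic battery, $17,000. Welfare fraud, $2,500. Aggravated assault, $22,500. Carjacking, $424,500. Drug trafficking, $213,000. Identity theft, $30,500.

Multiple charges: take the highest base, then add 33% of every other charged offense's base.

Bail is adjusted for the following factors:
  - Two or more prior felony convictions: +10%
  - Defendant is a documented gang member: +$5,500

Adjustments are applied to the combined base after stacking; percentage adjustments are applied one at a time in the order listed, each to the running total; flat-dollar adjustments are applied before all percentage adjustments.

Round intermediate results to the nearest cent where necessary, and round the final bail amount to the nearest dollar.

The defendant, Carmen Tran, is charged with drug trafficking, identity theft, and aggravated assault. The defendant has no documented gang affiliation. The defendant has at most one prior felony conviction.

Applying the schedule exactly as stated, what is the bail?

Base amounts from the schedule: drug trafficking $213,000; identity theft $30,500; aggravated assault $22,500.
Stacking rule: highest base plus 33% of each additional charge. Highest is drug trafficking at $213,000. Additional: $30,500 × 33% = $10,065; $22,500 × 33% = $7,425. Combined base = $213,000 + $17,490 = $230,490.
No adjustment factors apply to this defendant.

$230,490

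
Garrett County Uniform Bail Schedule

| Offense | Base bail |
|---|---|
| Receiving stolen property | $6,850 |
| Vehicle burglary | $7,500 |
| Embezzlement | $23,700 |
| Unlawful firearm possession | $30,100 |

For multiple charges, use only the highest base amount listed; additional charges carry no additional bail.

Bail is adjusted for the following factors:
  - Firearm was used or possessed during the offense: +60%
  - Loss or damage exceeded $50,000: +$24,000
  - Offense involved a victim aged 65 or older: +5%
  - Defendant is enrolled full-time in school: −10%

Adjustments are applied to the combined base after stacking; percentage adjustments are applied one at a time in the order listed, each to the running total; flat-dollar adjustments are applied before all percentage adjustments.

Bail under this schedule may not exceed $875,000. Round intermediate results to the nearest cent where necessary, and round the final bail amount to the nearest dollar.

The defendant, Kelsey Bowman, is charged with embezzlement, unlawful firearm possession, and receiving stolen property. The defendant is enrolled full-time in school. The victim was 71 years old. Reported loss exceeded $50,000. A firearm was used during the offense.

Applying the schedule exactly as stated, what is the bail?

Base amounts from the schedule: embezzlement $23,700; unlawful firearm possession $30,100; receiving stolen property $6,850.
Stacking rule: use the highest base only. Highest is unlawful firearm possession at $30,100. Combined base = $30,100.
Loss or damage exceeded $50,000 (+$24,000 flat): $30,100 + $24,000 = $54,100.
Firearm was used or possessed during the offense (+60%): $54,100 × 1.6 = $86,560.
Offense involved a victim aged 65 or older (+5%): $86,560 × 1.05 = $90,888.
Defendant is enrolled full-time in school (−10%): $90,888 × 0.9 = $81,799.20.
$81,799.20 is within the $875,000 maximum.
Rounded to the nearest dollar: $81,799.

$81,799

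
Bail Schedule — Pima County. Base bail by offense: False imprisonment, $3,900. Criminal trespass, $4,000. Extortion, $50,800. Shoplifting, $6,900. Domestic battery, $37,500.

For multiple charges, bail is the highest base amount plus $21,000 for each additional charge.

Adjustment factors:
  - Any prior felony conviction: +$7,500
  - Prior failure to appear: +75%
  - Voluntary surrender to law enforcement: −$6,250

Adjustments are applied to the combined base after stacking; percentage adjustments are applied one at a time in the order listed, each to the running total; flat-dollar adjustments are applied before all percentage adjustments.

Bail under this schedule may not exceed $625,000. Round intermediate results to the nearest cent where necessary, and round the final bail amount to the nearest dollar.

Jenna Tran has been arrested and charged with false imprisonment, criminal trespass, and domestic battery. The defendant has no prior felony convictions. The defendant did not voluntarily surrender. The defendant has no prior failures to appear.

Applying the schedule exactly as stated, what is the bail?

$79,500

Base amounts from the schedule: false imprisonment $3,900; criminal trespass $4,000; domestic battery $37,500.
Stacking rule: highest base plus $21,000 per additional charge. Highest is domestic battery at $37,500; 2 additional charges → +$42,000. Combined base = $79,500.
No adjustment factors apply to this defendant.
$79,500 is within the $625,000 maximum.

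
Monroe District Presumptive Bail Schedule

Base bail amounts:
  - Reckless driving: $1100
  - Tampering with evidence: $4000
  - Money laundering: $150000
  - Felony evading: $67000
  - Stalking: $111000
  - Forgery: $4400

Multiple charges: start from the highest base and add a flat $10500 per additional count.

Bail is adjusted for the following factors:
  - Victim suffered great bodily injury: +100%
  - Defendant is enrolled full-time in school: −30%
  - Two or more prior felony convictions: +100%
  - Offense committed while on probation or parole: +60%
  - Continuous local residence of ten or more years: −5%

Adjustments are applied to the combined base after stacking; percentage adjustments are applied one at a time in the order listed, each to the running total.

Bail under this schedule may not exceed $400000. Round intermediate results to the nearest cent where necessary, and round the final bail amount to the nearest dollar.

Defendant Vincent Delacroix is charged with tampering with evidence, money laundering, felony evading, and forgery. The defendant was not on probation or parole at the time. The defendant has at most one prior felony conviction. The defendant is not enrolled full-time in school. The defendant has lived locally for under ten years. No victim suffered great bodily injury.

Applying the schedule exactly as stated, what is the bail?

$181500

Base amounts from the schedule: tampering with evidence $4000; money laundering $150000; felony evading $67000; forgery $4400.
Stacking rule: highest base plus $10500 per additional charge. Highest is money laundering at $150000; 3 additional charges → +$31500. Combined base = $181500.
No adjustment factors apply to this defendant.
$181500 is within the $400000 maximum.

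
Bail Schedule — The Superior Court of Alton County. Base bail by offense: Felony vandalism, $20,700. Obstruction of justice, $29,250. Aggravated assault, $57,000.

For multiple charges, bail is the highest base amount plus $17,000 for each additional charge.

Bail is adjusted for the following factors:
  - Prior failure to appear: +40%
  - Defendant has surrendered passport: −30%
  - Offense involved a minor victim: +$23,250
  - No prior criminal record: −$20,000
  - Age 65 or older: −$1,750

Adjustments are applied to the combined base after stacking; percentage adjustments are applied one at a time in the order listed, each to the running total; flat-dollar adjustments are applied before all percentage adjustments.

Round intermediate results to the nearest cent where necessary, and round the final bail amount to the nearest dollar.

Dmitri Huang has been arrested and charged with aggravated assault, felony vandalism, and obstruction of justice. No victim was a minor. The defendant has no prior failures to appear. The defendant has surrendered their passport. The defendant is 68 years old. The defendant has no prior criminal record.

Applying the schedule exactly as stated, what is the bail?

Base amounts from the schedule: aggravated assault $57,000; felony vandalism $20,700; obstruction of justice $29,250.
Stacking rule: highest base plus $17,000 per additional charge. Highest is aggravated assault at $57,000; 2 additional charges → +$34,000. Combined base = $91,000.
No prior criminal record (−$20,000 flat): $91,000 − $20,000 = $71,000.
Age 65 or older (−$1,750 flat): $71,000 − $1,750 = $69,250.
Defendant has surrendered passport (−30%): $69,250 × 0.7 = $48,475.

$48,475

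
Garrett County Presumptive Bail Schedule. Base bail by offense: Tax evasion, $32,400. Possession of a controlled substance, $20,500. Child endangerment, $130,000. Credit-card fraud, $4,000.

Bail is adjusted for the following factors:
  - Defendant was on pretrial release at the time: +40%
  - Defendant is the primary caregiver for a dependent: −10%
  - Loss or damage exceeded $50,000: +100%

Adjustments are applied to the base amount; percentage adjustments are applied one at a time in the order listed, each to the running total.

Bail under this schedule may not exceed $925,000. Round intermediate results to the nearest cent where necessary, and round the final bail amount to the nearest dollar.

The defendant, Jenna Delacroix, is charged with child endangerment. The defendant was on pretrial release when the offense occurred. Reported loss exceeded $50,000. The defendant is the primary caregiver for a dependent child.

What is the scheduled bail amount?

$327,600

Base amounts from the schedule: child endangerment $130,000.
Single charge. Combined base = $130,000.
Defendant was on pretrial release at the time (+40%): $130,000 × 1.4 = $182,000.
Defendant is the primary caregiver for a dependent (−10%): $182,000 × 0.9 = $163,800.
Loss or damage exceeded $50,000 (+100%): $163,800 × 2 = $327,600.
$327,600 is within the $925,000 maximum.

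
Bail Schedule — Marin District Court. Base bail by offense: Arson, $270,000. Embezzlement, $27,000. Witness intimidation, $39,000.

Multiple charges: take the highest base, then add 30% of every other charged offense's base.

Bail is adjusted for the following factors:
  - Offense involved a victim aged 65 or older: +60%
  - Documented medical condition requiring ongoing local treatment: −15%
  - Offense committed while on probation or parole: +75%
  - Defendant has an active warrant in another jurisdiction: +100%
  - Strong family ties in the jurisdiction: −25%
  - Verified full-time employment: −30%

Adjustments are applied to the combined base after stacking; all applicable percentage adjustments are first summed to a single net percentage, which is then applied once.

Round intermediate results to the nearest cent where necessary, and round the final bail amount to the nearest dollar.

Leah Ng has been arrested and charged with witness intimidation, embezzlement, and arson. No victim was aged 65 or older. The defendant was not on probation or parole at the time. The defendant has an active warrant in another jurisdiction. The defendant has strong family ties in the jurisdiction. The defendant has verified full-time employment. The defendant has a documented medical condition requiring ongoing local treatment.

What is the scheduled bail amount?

Base amounts from the schedule: witness intimidation $39,000; embezzlement $27,000; arson $270,000.
Stacking rule: highest base plus 30% of each additional charge. Highest is arson at $270,000. Additional: $39,000 × 30% = $11,700; $27,000 × 30% = $8,100. Combined base = $270,000 + $19,800 = $289,800.
Net percentage adjustment: −15% +100% −25% −30% = +30%. $289,800 × 1.3 = $376,740.

$376,740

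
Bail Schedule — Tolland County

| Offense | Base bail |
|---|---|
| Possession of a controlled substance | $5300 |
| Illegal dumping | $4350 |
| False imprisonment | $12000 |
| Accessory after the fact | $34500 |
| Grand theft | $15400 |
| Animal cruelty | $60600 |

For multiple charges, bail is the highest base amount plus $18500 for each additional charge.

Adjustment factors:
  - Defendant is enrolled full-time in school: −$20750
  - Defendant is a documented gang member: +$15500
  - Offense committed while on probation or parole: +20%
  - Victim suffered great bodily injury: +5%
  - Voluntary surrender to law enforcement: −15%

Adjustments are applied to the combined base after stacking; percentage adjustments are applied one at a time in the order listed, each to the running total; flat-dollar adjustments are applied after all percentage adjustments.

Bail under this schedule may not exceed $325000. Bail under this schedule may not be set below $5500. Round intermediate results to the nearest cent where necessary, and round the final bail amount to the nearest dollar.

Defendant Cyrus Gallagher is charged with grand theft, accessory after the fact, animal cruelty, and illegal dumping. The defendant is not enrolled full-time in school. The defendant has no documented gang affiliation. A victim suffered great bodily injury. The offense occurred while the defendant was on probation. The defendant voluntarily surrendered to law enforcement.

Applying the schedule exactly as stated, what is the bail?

$124343

Base amounts from the schedule: grand theft $15400; accessory after the fact $34500; animal cruelty $60600; illegal dumping $4350.
Stacking rule: highest base plus $18500 per additional charge. Highest is animal cruelty at $60600; 3 additional charges → +$55500. Combined base = $116100.
Offense committed while on probation or parole (+20%): $116100 × 1.2 = $139320.
Victim suffered great bodily injury (+5%): $139320 × 1.05 = $146286.
Voluntary surrender to law enforcement (−15%): $146286 × 0.85 = $124343.10.
$124343.10 is within the $325000 maximum.
$124343.10 is at or above the $5500 minimum.
Rounded to the nearest dollar: $124343.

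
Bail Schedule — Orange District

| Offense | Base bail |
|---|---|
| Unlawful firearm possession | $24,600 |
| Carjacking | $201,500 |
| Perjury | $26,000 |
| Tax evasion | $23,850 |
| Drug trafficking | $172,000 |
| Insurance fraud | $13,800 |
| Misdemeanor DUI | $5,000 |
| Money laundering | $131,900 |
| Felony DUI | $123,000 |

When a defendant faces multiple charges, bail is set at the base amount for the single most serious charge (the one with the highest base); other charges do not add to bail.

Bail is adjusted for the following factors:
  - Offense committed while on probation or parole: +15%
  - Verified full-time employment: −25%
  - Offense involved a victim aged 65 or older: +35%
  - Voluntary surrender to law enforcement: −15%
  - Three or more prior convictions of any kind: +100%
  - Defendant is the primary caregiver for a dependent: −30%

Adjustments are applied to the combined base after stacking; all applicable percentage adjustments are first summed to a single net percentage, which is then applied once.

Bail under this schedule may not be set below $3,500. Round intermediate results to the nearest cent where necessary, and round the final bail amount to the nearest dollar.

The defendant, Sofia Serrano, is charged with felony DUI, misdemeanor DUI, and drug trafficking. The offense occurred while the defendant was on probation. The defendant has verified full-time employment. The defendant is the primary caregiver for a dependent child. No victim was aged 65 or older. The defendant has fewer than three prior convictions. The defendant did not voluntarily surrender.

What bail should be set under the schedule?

$103,200

Base amounts from the schedule: felony DUI $123,000; misdemeanor DUI $5,000; drug trafficking $172,000.
Stacking rule: use the highest base only. Highest is drug trafficking at $172,000. Combined base = $172,000.
Net percentage adjustment: +15% −25% −30% = −40%. $172,000 × 0.6 = $103,200.
$103,200 is at or above the $3,500 minimum.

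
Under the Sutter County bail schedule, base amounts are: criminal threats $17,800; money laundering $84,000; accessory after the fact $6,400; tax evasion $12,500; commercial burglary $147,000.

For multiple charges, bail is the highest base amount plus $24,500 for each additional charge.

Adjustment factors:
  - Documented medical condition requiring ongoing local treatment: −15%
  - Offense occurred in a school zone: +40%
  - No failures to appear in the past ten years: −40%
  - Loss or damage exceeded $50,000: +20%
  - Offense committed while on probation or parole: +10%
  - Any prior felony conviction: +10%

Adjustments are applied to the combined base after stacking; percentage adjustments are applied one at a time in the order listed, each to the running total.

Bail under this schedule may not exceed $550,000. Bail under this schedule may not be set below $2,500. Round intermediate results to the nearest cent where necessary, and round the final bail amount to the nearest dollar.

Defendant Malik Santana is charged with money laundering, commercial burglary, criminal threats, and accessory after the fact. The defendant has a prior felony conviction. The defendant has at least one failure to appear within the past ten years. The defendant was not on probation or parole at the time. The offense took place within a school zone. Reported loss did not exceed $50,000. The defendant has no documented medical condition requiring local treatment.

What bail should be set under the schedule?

$339,570

Base amounts from the schedule: money laundering $84,000; commercial burglary $147,000; criminal threats $17,800; accessory after the fact $6,400.
Stacking rule: highest base plus $24,500 per additional charge. Highest is commercial burglary at $147,000; 3 additional charges → +$73,500. Combined base = $220,500.
Offense occurred in a school zone (+40%): $220,500 × 1.4 = $308,700.
Any prior felony conviction (+10%): $308,700 × 1.1 = $339,570.
$339,570 is within the $550,000 maximum.
$339,570 is at or above the $2,500 minimum.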